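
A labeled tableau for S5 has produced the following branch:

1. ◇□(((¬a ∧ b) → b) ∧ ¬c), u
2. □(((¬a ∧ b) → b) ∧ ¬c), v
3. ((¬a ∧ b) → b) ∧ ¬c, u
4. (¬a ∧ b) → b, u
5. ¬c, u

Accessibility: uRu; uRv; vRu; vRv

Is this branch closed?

Not closed

No world carries both an atom and its negation.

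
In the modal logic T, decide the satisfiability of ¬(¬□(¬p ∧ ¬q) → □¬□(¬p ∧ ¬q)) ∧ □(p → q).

Satisfiable

1. ¬(¬□(¬p ∧ ¬q) → □¬□(¬p ∧ ¬q)) ∧ □(p → q), u
2. ¬(¬□(¬p ∧ ¬q) → □¬□(¬p ∧ ¬q)), u
3. □(p → q), u
4. ¬□(¬p ∧ ¬q), u
5. ¬□¬□(¬p ∧ ¬q), u
6. p → q, u
7. q, u
8. ¬(¬p ∧ ¬q), v
9. p → q, v
10. q, v
11. □(¬p ∧ ¬q), w
12. p → q, w
13. ¬p ∧ ¬q, w
14. ¬p, w
15. ¬q, w
Accessibility: uRu, uRv, uRw, vRv, wRw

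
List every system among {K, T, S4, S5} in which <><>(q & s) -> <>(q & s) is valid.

T-tableau for the negation ~(<><>(q & s) -> <>(q & s)):
1. ~(<><>(q & s) -> <>(q & s)), 0
2. <><>(q & s), 0   [~->-rule on 1]
3. ~<>(q & s), 0   [~->-rule on 1]
4. ~(q & s), 0   [~<>-rule on 3 via 0R0]
5. ~s, 0   [~&-rule on 4 (branches; this branch)]
6. <>(q & s), 1   [<>-rule on 2: fresh world 1, 0R1]
7. ~(q & s), 1   [~<>-rule on 3 via 0R1]
8. ~s, 1   [~&-rule on 7 (branches; this branch)]
9. q & s, 2   [<>-rule on 6: fresh world 2, 1R2]
10. q, 2   [&-rule on 9]
11. s, 2   [&-rule on 9]
Accessibility: 0R0, 0R1, 1R1, 1R2, 2R2
Complete open branch: countermodel on a T-frame, so not valid in T, nor in K (the same frame is also a K-frame).
S4-tableau for the negation ~(<><>(q & s) -> <>(q & s)):
1. ~(<><>(q & s) -> <>(q & s)), 0
2. <><>(q & s), 0   [~->-rule on 1]
3. ~<>(q & s), 0   [~->-rule on 1]
4. ~(q & s), 0   [~<>-rule on 3 via 0R0]
5. ~s, 0   [~&-rule on 4 (branches; this branch)]
6. <>(q & s), 1   [<>-rule on 2: fresh world 1, 0R1]
7. ~(q & s), 1   [~<>-rule on 3 via 0R1]
8. ~s, 1   [~&-rule on 7 (branches; this branch)]
9. q & s, 2   [<>-rule on 6: fresh world 2, 1R2]
10. q, 2   [&-rule on 9]
11. s, 2   [&-rule on 9]
12. ~(q & s), 2   [~<>-rule on 3 via 0R2]
13. ~s, 2   [~&-rule on 12 (branches; this branch)]
Accessibility: 0R0, 0R1, 0R2, 1R1, 1R2, 2R2
Branch closes: s and ~s both at 2.
Every branch closes (one shown): valid in S4, hence also in S5 (every theorem of S4 is a theorem of S5).

S4, S5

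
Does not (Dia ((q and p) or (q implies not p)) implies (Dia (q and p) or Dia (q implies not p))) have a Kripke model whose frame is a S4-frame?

1. not (Dia ((q and p) or (q implies not p)) implies (Dia (q and p) or Dia (q implies not p))), u
2. Dia ((q and p) or (q implies not p)), u
3. not (Dia (q and p) or Dia (q implies not p)), u
4. not Dia (q and p), u
5. not Dia (q implies not p), u
6. not (q and p), u
7. not (q implies not p), u
8. q, u
9. p, u
10. not p, u
Accessibility: uRu
Branch closes: p and not p both at u.
Every branch closes; the branch above is one of them.

Unsatisfiable (every branch closes)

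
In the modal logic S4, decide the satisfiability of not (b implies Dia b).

1. not (b implies Dia b), u
2. b, u
3. not Dia b, u
4. not b, u
Accessibility: uRu
Branch closes: b and not b both at u.
(One branch shown.) All branches close.

Unsatisfiable (every branch closes)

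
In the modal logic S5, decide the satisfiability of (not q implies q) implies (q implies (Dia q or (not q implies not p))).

Satisfiable

1. (not q implies q) implies (q implies (Dia q or (not q implies not p))), u
2. q implies (Dia q or (not q implies not p)), u
3. Dia q or (not q implies not p), u
4. not q implies not p, u
5. not p, u
Accessibility: uRu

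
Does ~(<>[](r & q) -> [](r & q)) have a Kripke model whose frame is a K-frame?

Satisfiable

1. ~(<>[](r & q) -> [](r & q)), w0
2. <>[](r & q), w0   [~->-rule on 1]
3. ~[](r & q), w0   [~->-rule on 1]
4. [](r & q), w1   [<>-rule on 2: fresh world w1, w0Rw1]
5. ~(r & q), w2   [~[]-rule on 3: fresh world w2, w0Rw2]
6. ~q, w2   [~&-rule on 5 (branches; this branch)]
Accessibility: w0Rw1, w0Rw2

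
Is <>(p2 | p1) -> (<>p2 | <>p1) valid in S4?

Yes, valid

Tableau for the negation ~(<>(p2 | p1) -> (<>p2 | <>p1)):
1. ~(<>(p2 | p1) -> (<>p2 | <>p1)), w0
2. <>(p2 | p1), w0
3. ~(<>p2 | <>p1), w0
4. ~<>p2, w0
5. ~<>p1, w0
6. ~p2, w0
7. ~p1, w0
8. p2 | p1, w1
9. ~p2, w1
10. ~p1, w1
11. p1, w1
Accessibility: w0Rw0, w0Rw1, w1Rw1
Branch closes: p1 and ~p1 both at w1.
Every branch of the negation's tableau closes; the branch above is one of them.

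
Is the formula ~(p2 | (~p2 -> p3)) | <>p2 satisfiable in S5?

1. ~(p2 | (~p2 -> p3)) | <>p2, 0
2. <>p2, 0
3. p2, 1
Accessibility: 0R0, 0R1, 1R0, 1R1

Yes, satisfiable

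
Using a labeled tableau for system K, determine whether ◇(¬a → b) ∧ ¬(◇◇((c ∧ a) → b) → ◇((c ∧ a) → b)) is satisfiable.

1. ◇(¬a → b) ∧ ¬(◇◇((c ∧ a) → b) → ◇((c ∧ a) → b)), w0
2. ◇(¬a → b), w0
3. ¬(◇◇((c ∧ a) → b) → ◇((c ∧ a) → b)), w0
4. ◇◇((c ∧ a) → b), w0
5. ¬◇((c ∧ a) → b), w0
6. ¬a → b, w1
7. ¬((c ∧ a) → b), w1
8. c ∧ a, w1
9. ¬b, w1
10. c, w1
11. a, w1
12. ◇((c ∧ a) → b), w2
13. ¬((c ∧ a) → b), w2
14. c ∧ a, w2
15. ¬b, w2
16. c, w2
17. a, w2
18. (c ∧ a) → b, w3
19. b, w3
Accessibility: w0Rw1, w0Rw2, w2Rw3

Satisfiable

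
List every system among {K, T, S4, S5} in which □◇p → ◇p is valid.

T, S4, S5

T-tableau for the negation ¬(□◇p → ◇p):
1. ¬(□◇p → ◇p), w0
2. □◇p, w0
3. ¬◇p, w0
4. ◇p, w0
5. ¬p, w0
6. p, w1
7. ◇p, w1
8. ¬p, w1
Accessibility: w0Rw0, w0Rw1, w1Rw1
Branch closes: p and ¬p both at w1.
Every branch closes (one shown): valid in T, hence also in S4, S5 (every theorem of T is a theorem of S4 and S5).
K-tableau for the negation ¬(□◇p → ◇p):
1. ¬(□◇p → ◇p), w0
2. □◇p, w0
3. ¬◇p, w0
Complete open branch: countermodel on a K-frame, so not valid in K.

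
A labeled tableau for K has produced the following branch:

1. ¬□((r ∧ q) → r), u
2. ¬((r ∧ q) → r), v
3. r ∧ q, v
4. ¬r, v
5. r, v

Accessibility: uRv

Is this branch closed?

Both r and ¬r appear at v.

Closed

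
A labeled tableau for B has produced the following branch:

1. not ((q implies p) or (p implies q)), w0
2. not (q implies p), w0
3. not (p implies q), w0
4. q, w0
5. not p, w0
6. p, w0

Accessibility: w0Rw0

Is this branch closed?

Both p and not p appear at w0.

Closed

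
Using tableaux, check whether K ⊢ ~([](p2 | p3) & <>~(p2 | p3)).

Tableau for the negation [](p2 | p3) & <>~(p2 | p3):
1. [](p2 | p3) & <>~(p2 | p3), u
2. [](p2 | p3), u
3. <>~(p2 | p3), u
4. ~(p2 | p3), v
5. ~p2, v
6. ~p3, v
7. p2 | p3, v
8. p3, v
Accessibility: uRv
Branch closes: p3 and ~p3 both at v.
Every branch of the negation's tableau closes; the branch above is one of them.

Yes, valid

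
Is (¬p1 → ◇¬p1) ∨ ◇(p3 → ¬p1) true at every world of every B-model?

Valid

Tableau for the negation ¬((¬p1 → ◇¬p1) ∨ ◇(p3 → ¬p1)):
1. ¬((¬p1 → ◇¬p1) ∨ ◇(p3 → ¬p1)), u
2. ¬(¬p1 → ◇¬p1), u   [¬∨-rule on 1]
3. ¬◇(p3 → ¬p1), u   [¬∨-rule on 1]
4. ¬p1, u   [¬→-rule on 2]
5. ¬◇¬p1, u   [¬→-rule on 2]
6. ¬(p3 → ¬p1), u   [¬◇-rule on 3 via uRu]
7. p3, u   [¬→-rule on 6]
8. p1, u   [¬→-rule on 6]
Accessibility: uRu
Branch closes: p1 and ¬p1 both at u.
All branches of the negation close; one closing branch shown above.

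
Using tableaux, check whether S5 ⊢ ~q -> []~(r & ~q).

Tableau for the negation ~(~q -> []~(r & ~q)):
1. ~(~q -> []~(r & ~q)), u
2. ~q, u   [~->-rule on 1]
3. ~[]~(r & ~q), u   [~->-rule on 1]
4. r & ~q, v   [~[]-rule on 3: fresh world v, uRv]
5. r, v   [&-rule on 4]
6. ~q, v   [&-rule on 4]
Accessibility: uRu, uRv, vRu, vRv
The negation has an open branch (countermodel exists).

Invalid (countermodel exists)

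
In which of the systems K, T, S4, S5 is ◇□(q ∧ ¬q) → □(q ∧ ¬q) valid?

T-tableau for the negation ¬(◇□(q ∧ ¬q) → □(q ∧ ¬q)):
1. ¬(◇□(q ∧ ¬q) → □(q ∧ ¬q)), w0
2. ◇□(q ∧ ¬q), w0
3. ¬□(q ∧ ¬q), w0
4. □(q ∧ ¬q), w1
5. q ∧ ¬q, w1
6. q, w1
7. ¬q, w1
Accessibility: w0Rw0, w0Rw1, w1Rw1
Branch closes: q and ¬q both at w1.
Every branch closes (one shown): valid in T, hence also in S4, S5 (every theorem of T is a theorem of S4 and S5).
K-tableau for the negation ¬(◇□(q ∧ ¬q) → □(q ∧ ¬q)):
1. ¬(◇□(q ∧ ¬q) → □(q ∧ ¬q)), w0
2. ◇□(q ∧ ¬q), w0
3. ¬□(q ∧ ¬q), w0
4. □(q ∧ ¬q), w1
5. ¬(q ∧ ¬q), w2
6. q, w2
Accessibility: w0Rw1, w0Rw2
Complete open branch: countermodel on a K-frame, so not valid in K.

T, S4, S5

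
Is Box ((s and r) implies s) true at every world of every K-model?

Yes, valid

Tableau for the negation not Box ((s and r) implies s):
1. not Box ((s and r) implies s), w0
2. not ((s and r) implies s), w1
3. s and r, w1
4. not s, w1
5. s, w1
6. r, w1
Accessibility: w0Rw1
Branch closes: s and not s both at w1.
Every branch of the negation's tableau closes; the branch above is one of them.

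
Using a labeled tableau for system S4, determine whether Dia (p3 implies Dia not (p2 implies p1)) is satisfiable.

Satisfiable

1. Dia (p3 implies Dia not (p2 implies p1)), u
2. p3 implies Dia not (p2 implies p1), v
3. Dia not (p2 implies p1), v
4. not (p2 implies p1), w
5. p2, w
6. not p1, w
Accessibility: uRu, uRv, uRw, vRv, vRw, wRw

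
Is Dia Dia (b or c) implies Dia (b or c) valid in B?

Not valid

Tableau for the negation not (Dia Dia (b or c) implies Dia (b or c)):
1. not (Dia Dia (b or c) implies Dia (b or c)), w0
2. Dia Dia (b or c), w0   [neg-implies-rule on 1]
3. not Dia (b or c), w0   [neg-implies-rule on 1]
4. not (b or c), w0   [neg-Dia-rule on 3 via w0Rw0]
5. not b, w0   [neg-or-rule on 4]
6. not c, w0   [neg-or-rule on 4]
7. Dia (b or c), w1   [Dia-rule on 2: fresh world w1, w0Rw1]
8. not (b or c), w1   [neg-Dia-rule on 3 via w0Rw1]
9. not b, w1   [neg-or-rule on 8]
10. not c, w1   [neg-or-rule on 8]
11. b or c, w2   [Dia-rule on 7: fresh world w2, w1Rw2]
12. c, w2   [or-rule on 11 (branches; this branch)]
Accessibility: w0Rw0, w0Rw1, w1Rw0, w1Rw1, w1Rw2, w2Rw1, w2Rw2
The negation has an open branch (countermodel exists).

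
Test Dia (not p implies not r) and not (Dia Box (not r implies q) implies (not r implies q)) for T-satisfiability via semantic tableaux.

Satisfiable

1. Dia (not p implies not r) and not (Dia Box (not r implies q) implies (not r implies q)), 0
2. Dia (not p implies not r), 0
3. not (Dia Box (not r implies q) implies (not r implies q)), 0
4. Dia Box (not r implies q), 0
5. not (not r implies q), 0
6. not r, 0
7. not q, 0
8. not p implies not r, 1
9. not r, 1
10. Box (not r implies q), 2
11. not r implies q, 2
12. q, 2
Accessibility: 0R0, 0R1, 0R2, 1R1, 2R2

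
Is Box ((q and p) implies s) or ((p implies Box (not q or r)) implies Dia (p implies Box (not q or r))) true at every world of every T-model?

Tableau for the negation not (Box ((q and p) implies s) or ((p implies Box (not q or r)) implies Dia (p implies Box (not q or r)))):
1. not (Box ((q and p) implies s) or ((p implies Box (not q or r)) implies Dia (p implies Box (not q or r)))), w0
2. not Box ((q and p) implies s), w0
3. not ((p implies Box (not q or r)) implies Dia (p implies Box (not q or r))), w0
4. p implies Box (not q or r), w0
5. not Dia (p implies Box (not q or r)), w0
6. not (p implies Box (not q or r)), w0
7. p, w0
8. not Box (not q or r), w0
9. Box (not q or r), w0
10. not q or r, w0
11. r, w0
12. not ((q and p) implies s), w1
13. q and p, w1
14. not s, w1
15. q, w1
16. p, w1
17. not (p implies Box (not q or r)), w1
18. not Box (not q or r), w1
19. not q or r, w1
20. r, w1
21. not (not q or r), w2
22. q, w2
23. not r, w2
24. not (p implies Box (not q or r)), w2
25. p, w2
26. not Box (not q or r), w2
27. not q or r, w2
28. r, w2
Accessibility: w0Rw0, w0Rw1, w0Rw2, w1Rw1, w2Rw2
Branch closes: r and not r both at w2.
All branches of the negation close; one closing branch shown above.

Valid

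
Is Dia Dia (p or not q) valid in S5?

Tableau for the negation not Dia Dia (p or not q):
1. not Dia Dia (p or not q), u
2. not Dia (p or not q), u   [neg-Dia-rule on 1 via uRu]
3. not (p or not q), u   [neg-Dia-rule on 2 via uRu]
4. not p, u   [neg-or-rule on 3]
5. q, u   [neg-or-rule on 3]
Accessibility: uRu
The negation has an open branch (countermodel exists).

Not valid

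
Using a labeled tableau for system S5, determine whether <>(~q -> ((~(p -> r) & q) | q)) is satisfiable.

1. <>(~q -> ((~(p -> r) & q) | q)), u
2. ~q -> ((~(p -> r) & q) | q), v   [<>-rule on 1: fresh world v, uRv]
3. (~(p -> r) & q) | q, v   [->-rule on 2 (branches; this branch)]
4. q, v   [|-rule on 3 (branches; this branch)]
Accessibility: uRu, uRv, vRu, vRv

Satisfiable (open branch found)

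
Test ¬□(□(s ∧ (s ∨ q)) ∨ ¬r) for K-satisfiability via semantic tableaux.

1. ¬□(□(s ∧ (s ∨ q)) ∨ ¬r), u
2. ¬(□(s ∧ (s ∨ q)) ∨ ¬r), v
3. ¬□(s ∧ (s ∨ q)), v
4. r, v
5. ¬(s ∧ (s ∨ q)), w
6. ¬(s ∨ q), w
7. ¬s, w
8. ¬q, w
Accessibility: uRv, vRw

Yes, satisfiable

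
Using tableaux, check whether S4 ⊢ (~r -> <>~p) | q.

No, not valid

Tableau for the negation ~((~r -> <>~p) | q):
1. ~((~r -> <>~p) | q), w0
2. ~(~r -> <>~p), w0
3. ~q, w0
4. ~r, w0
5. ~<>~p, w0
6. p, w0
Accessibility: w0Rw0
The negation has an open branch (countermodel exists).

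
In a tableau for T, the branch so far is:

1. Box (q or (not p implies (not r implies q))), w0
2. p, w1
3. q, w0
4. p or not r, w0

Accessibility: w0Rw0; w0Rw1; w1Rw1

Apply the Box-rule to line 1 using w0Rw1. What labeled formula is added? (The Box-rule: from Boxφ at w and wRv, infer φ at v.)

q or (not p implies (not r implies q)), w1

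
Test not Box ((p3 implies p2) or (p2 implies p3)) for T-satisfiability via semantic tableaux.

Unsatisfiable

1. not Box ((p3 implies p2) or (p2 implies p3)), w0
2. not ((p3 implies p2) or (p2 implies p3)), w1
3. not (p3 implies p2), w1
4. not (p2 implies p3), w1
5. p3, w1
6. not p2, w1
7. p2, w1
8. not p3, w1
Accessibility: w0Rw0, w0Rw1, w1Rw1
Branch closes: p2 and not p2 both at w1.
Every branch closes; the branch above is one of them.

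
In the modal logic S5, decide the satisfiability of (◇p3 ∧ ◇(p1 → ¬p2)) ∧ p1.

1. (◇p3 ∧ ◇(p1 → ¬p2)) ∧ p1, w0
2. ◇p3 ∧ ◇(p1 → ¬p2), w0   [∧-rule on 1]
3. p1, w0   [∧-rule on 1]
4. ◇p3, w0   [∧-rule on 2]
5. ◇(p1 → ¬p2), w0   [∧-rule on 2]
6. p3, w1   [◇-rule on 4: fresh world w1, w0Rw1]
7. p1 → ¬p2, w2   [◇-rule on 5: fresh world w2, w0Rw2]
8. ¬p2, w2   [→-rule on 7 (branches; this branch)]
Accessibility: w0Rw0, w0Rw1, w0Rw2, w1Rw0, w1Rw1, w1Rw2, w2Rw0, w2Rw1, w2Rw2

Satisfiable (open branch found)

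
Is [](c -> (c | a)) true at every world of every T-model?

Valid in T

Tableau for the negation ~[](c -> (c | a)):
1. ~[](c -> (c | a)), 0
2. ~(c -> (c | a)), 1
3. c, 1
4. ~(c | a), 1
5. ~c, 1
6. ~a, 1
Accessibility: 0R0, 0R1, 1R1
Branch closes: c and ~c both at 1.
Every branch of the negation's tableau closes; the branch above is one of them.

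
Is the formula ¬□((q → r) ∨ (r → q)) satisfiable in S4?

1. ¬□((q → r) ∨ (r → q)), w0
2. ¬((q → r) ∨ (r → q)), w1
3. ¬(q → r), w1
4. ¬(r → q), w1
5. q, w1
6. ¬r, w1
7. r, w1
8. ¬q, w1
Accessibility: w0Rw0, w0Rw1, w1Rw1
Branch closes: r and ¬r both at w1.
All branches of the tableau close; one closing branch shown above.

Unsatisfiable (every branch closes)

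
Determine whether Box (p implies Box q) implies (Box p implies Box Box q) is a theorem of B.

Valid in B

Tableau for the negation not (Box (p implies Box q) implies (Box p implies Box Box q)):
1. not (Box (p implies Box q) implies (Box p implies Box Box q)), u
2. Box (p implies Box q), u
3. not (Box p implies Box Box q), u
4. Box p, u
5. not Box Box q, u
6. p implies Box q, u
7. p, u
8. Box q, u
9. q, u
10. not Box q, v
11. p implies Box q, v
12. p, v
13. q, v
14. Box q, v
15. not q, w
16. q, w
Accessibility: uRu, uRv, vRu, vRv, vRw, wRv, wRw
Branch closes: q and not q both at w.
All branches of the negation close; one closing branch shown above.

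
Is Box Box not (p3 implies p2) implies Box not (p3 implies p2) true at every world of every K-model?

Invalid (countermodel exists)

Tableau for the negation not (Box Box not (p3 implies p2) implies Box not (p3 implies p2)):
1. not (Box Box not (p3 implies p2) implies Box not (p3 implies p2)), w0
2. Box Box not (p3 implies p2), w0
3. not Box not (p3 implies p2), w0
4. p3 implies p2, w1
5. Box not (p3 implies p2), w1
6. p2, w1
Accessibility: w0Rw1
The negation has an open branch (countermodel exists).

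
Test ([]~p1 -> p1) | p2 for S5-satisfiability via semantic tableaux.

Satisfiable

1. ([]~p1 -> p1) | p2, w0
2. p2, w0   [|-rule on 1 (branches; this branch)]
Accessibility: w0Rw0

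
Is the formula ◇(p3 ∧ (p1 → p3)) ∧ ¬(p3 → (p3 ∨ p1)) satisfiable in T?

Unsatisfiable

1. ◇(p3 ∧ (p1 → p3)) ∧ ¬(p3 → (p3 ∨ p1)), u
2. ◇(p3 ∧ (p1 → p3)), u
3. ¬(p3 → (p3 ∨ p1)), u
4. p3, u
5. ¬(p3 ∨ p1), u
6. ¬p3, u
7. ¬p1, u
Accessibility: uRu
Branch closes: p3 and ¬p3 both at u.
All branches of the tableau close; one closing branch shown above.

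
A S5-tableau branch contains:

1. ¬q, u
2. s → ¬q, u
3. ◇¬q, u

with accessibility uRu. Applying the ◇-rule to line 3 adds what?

a fresh world v with uRv, and ¬q at v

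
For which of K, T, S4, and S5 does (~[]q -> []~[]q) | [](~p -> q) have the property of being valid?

S5

S5-tableau for the negation ~((~[]q -> []~[]q) | [](~p -> q)):
1. ~((~[]q -> []~[]q) | [](~p -> q)), u
2. ~(~[]q -> []~[]q), u
3. ~[](~p -> q), u
4. ~[]q, u
5. ~[]~[]q, u
6. ~(~p -> q), v
7. ~p, v
8. ~q, v
9. ~q, w
10. []q, x
11. q, u
12. q, v
Accessibility: uRu, uRv, uRw, uRx, vRu, vRv, vRw, vRx, wRu, wRv, wRw, wRx, xRu, xRv, xRw, xRx
Branch closes: q and ~q both at v.
Every branch closes (one shown): valid in S5.
S4-tableau for the negation ~((~[]q -> []~[]q) | [](~p -> q)):
1. ~((~[]q -> []~[]q) | [](~p -> q)), u
2. ~(~[]q -> []~[]q), u
3. ~[](~p -> q), u
4. ~[]q, u
5. ~[]~[]q, u
6. ~(~p -> q), v
7. ~p, v
8. ~q, v
9. ~q, w
10. []q, x
11. q, x
Accessibility: uRu, uRv, uRw, uRx, vRv, wRw, xRx
Complete open branch: countermodel on an S4-frame, so not valid in S4, nor in K, T (the same frame is also a K-frame and a T-frame).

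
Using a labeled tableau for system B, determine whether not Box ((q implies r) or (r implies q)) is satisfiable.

1. not Box ((q implies r) or (r implies q)), 0
2. not ((q implies r) or (r implies q)), 1
3. not (q implies r), 1
4. not (r implies q), 1
5. q, 1
6. not r, 1
7. r, 1
8. not q, 1
Accessibility: 0R0, 0R1, 1R0, 1R1
Branch closes: r and not r both at 1.
Every branch closes; the branch above is one of them.

Unsatisfiable (every branch closes)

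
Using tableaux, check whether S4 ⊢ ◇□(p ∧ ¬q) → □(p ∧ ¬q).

Tableau for the negation ¬(◇□(p ∧ ¬q) → □(p ∧ ¬q)):
1. ¬(◇□(p ∧ ¬q) → □(p ∧ ¬q)), u
2. ◇□(p ∧ ¬q), u
3. ¬□(p ∧ ¬q), u
4. □(p ∧ ¬q), v
5. p ∧ ¬q, v
6. p, v
7. ¬q, v
8. ¬(p ∧ ¬q), w
9. q, w
Accessibility: uRu, uRv, uRw, vRv, wRw
The negation has an open branch (countermodel exists).

No, not valid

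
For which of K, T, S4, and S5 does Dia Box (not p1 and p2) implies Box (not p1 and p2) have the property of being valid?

S5

S5-tableau for the negation not (Dia Box (not p1 and p2) implies Box (not p1 and p2)):
1. not (Dia Box (not p1 and p2) implies Box (not p1 and p2)), u
2. Dia Box (not p1 and p2), u   [neg-implies-rule on 1]
3. not Box (not p1 and p2), u   [neg-implies-rule on 1]
4. Box (not p1 and p2), v   [Dia-rule on 2: fresh world v, uRv]
5. not p1 and p2, u   [Box-rule on 4 via vRu]
6. not p1, u   [and-rule on 5]
7. p2, u   [and-rule on 5]
8. not p1 and p2, v   [Box-rule on 4 via vRv]
9. not p1, v   [and-rule on 8]
10. p2, v   [and-rule on 8]
11. not (not p1 and p2), w   [neg-Box-rule on 3: fresh world w, uRw]
12. not p1 and p2, w   [Box-rule on 4 via vRw]
13. not p1, w   [and-rule on 12]
14. p2, w   [and-rule on 12]
15. not p2, w   [neg-and-rule on 11 (branches; this branch)]
Accessibility: uRu, uRv, uRw, vRu, vRv, vRw, wRu, wRv, wRw
Branch closes: p2 and not p2 both at w.
Every branch closes (one shown): valid in S5.
S4-tableau for the negation not (Dia Box (not p1 and p2) implies Box (not p1 and p2)):
1. not (Dia Box (not p1 and p2) implies Box (not p1 and p2)), u
2. Dia Box (not p1 and p2), u   [neg-implies-rule on 1]
3. not Box (not p1 and p2), u   [neg-implies-rule on 1]
4. Box (not p1 and p2), v   [Dia-rule on 2: fresh world v, uRv]
5. not p1 and p2, v   [Box-rule on 4 via vRv]
6. not p1, v   [and-rule on 5]
7. p2, v   [and-rule on 5]
8. not (not p1 and p2), w   [neg-Box-rule on 3: fresh world w, uRw]
9. not p2, w   [neg-and-rule on 8 (branches; this branch)]
Accessibility: uRu, uRv, uRw, vRv, wRw
Complete open branch: countermodel on an S4-frame, so not valid in S4, nor in K, T (the same frame is also a K-frame and a T-frame).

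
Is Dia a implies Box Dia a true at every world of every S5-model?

Tableau for the negation not (Dia a implies Box Dia a):
1. not (Dia a implies Box Dia a), w0
2. Dia a, w0
3. not Box Dia a, w0
4. a, w1
5. not Dia a, w2
6. not a, w0
7. not a, w1
Accessibility: w0Rw0, w0Rw1, w0Rw2, w1Rw0, w1Rw1, w1Rw2, w2Rw0, w2Rw1, w2Rw2
Branch closes: a and not a both at w1.
Every branch of the negation's tableau closes; the branch above is one of them.

Valid in S5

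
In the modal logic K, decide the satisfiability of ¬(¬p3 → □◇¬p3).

1. ¬(¬p3 → □◇¬p3), w0
2. ¬p3, w0
3. ¬□◇¬p3, w0
4. ¬◇¬p3, w1
Accessibility: w0Rw1

Satisfiable (open branch found)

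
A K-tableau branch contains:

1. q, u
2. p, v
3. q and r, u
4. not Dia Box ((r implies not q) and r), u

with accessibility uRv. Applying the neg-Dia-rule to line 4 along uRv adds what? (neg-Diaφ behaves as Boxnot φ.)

neg-Diaφ behaves as Boxnot φ: propagate the negated body to each accessible world.

not Box ((r implies not q) and r), v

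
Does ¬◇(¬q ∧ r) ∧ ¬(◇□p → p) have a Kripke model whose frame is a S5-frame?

1. ¬◇(¬q ∧ r) ∧ ¬(◇□p → p), 0
2. ¬◇(¬q ∧ r), 0   [∧-rule on 1]
3. ¬(◇□p → p), 0   [∧-rule on 1]
4. ◇□p, 0   [¬→-rule on 3]
5. ¬p, 0   [¬→-rule on 3]
6. ¬(¬q ∧ r), 0   [¬◇-rule on 2 via 0R0]
7. ¬r, 0   [¬∧-rule on 6 (branches; this branch)]
8. □p, 1   [◇-rule on 4: fresh world 1, 0R1]
9. ¬(¬q ∧ r), 1   [¬◇-rule on 2 via 0R1]
10. p, 0   [□-rule on 8 via 1R0]
Accessibility: 0R0, 0R1, 1R0, 1R1
Branch closes: p and ¬p both at 0.
All branches of the tableau close; one closing branch shown above.

Unsatisfiable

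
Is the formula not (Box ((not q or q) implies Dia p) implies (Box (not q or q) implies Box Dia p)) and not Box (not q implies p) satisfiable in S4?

No, unsatisfiable

1. not (Box ((not q or q) implies Dia p) implies (Box (not q or q) implies Box Dia p)) and not Box (not q implies p), w0
2. not (Box ((not q or q) implies Dia p) implies (Box (not q or q) implies Box Dia p)), w0
3. not Box (not q implies p), w0
4. Box ((not q or q) implies Dia p), w0
5. not (Box (not q or q) implies Box Dia p), w0
6. Box (not q or q), w0
7. not Box Dia p, w0
8. (not q or q) implies Dia p, w0
9. not q or q, w0
10. Dia p, w0
11. q, w0
12. not (not q implies p), w1
13. not q, w1
14. not p, w1
15. (not q or q) implies Dia p, w1
16. not q or q, w1
17. Dia p, w1
18. not Dia p, w2
19. (not q or q) implies Dia p, w2
20. not q or q, w2
21. not p, w2
22. Dia p, w2
23. q, w2
24. p, w3
25. (not q or q) implies Dia p, w3
26. not q or q, w3
27. Dia p, w3
28. q, w3
29. p, w4
30. (not q or q) implies Dia p, w4
31. not q or q, w4
32. Dia p, w4
33. q, w4
34. p, w5
35. (not q or q) implies Dia p, w5
36. not q or q, w5
37. not p, w5
Accessibility: w0Rw0, w0Rw1, w0Rw2, w0Rw3, w0Rw4, w0Rw5, w1Rw1, w1Rw4, w2Rw2, w2Rw5, w3Rw3, w4Rw4, w5Rw5
Branch closes: p and not p both at w5.
(One branch shown.) All branches close.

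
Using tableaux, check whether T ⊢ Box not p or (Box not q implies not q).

Tableau for the negation not (Box not p or (Box not q implies not q)):
1. not (Box not p or (Box not q implies not q)), u
2. not Box not p, u
3. not (Box not q implies not q), u
4. Box not q, u
5. q, u
6. not q, u
Accessibility: uRu
Branch closes: q and not q both at u.
Every branch of the negation's tableau closes; the branch above is one of them.

Yes, valid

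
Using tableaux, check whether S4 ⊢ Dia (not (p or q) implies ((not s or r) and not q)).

No, not valid

Tableau for the negation not Dia (not (p or q) implies ((not s or r) and not q)):
1. not Dia (not (p or q) implies ((not s or r) and not q)), u
2. not (not (p or q) implies ((not s or r) and not q)), u   [neg-Dia-rule on 1 via uRu]
3. not (p or q), u   [neg-implies-rule on 2]
4. not ((not s or r) and not q), u   [neg-implies-rule on 2]
5. not p, u   [neg-or-rule on 3]
6. not q, u   [neg-or-rule on 3]
7. not (not s or r), u   [neg-and-rule on 4 (branches; this branch)]
8. s, u   [neg-or-rule on 7]
9. not r, u   [neg-or-rule on 7]
Accessibility: uRu
The negation has an open branch (countermodel exists).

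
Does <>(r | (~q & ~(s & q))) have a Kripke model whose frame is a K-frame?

1. <>(r | (~q & ~(s & q))), w0
2. r | (~q & ~(s & q)), w1   [<>-rule on 1: fresh world w1, w0Rw1]
3. ~q & ~(s & q), w1   [|-rule on 2 (branches; this branch)]
4. ~q, w1   [&-rule on 3]
5. ~(s & q), w1   [&-rule on 3]
Accessibility: w0Rw1

Satisfiable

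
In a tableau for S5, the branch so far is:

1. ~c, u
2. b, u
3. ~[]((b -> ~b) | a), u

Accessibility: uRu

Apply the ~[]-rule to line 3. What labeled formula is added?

a fresh world v with uRv, and ~((b -> ~b) | a) at v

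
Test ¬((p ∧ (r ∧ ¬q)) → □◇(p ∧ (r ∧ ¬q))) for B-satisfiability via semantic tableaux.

1. ¬((p ∧ (r ∧ ¬q)) → □◇(p ∧ (r ∧ ¬q))), u
2. p ∧ (r ∧ ¬q), u   [¬→-rule on 1]
3. ¬□◇(p ∧ (r ∧ ¬q)), u   [¬→-rule on 1]
4. p, u   [∧-rule on 2]
5. r ∧ ¬q, u   [∧-rule on 2]
6. r, u   [∧-rule on 5]
7. ¬q, u   [∧-rule on 5]
8. ¬◇(p ∧ (r ∧ ¬q)), v   [¬□-rule on 3: fresh world v, uRv]
9. ¬(p ∧ (r ∧ ¬q)), u   [¬◇-rule on 8 via vRu]
10. ¬(p ∧ (r ∧ ¬q)), v   [¬◇-rule on 8 via vRv]
11. ¬(r ∧ ¬q), u   [¬∧-rule on 9 (branches; this branch)]
12. ¬(r ∧ ¬q), v   [¬∧-rule on 10 (branches; this branch)]
13. q, u   [¬∧-rule on 11 (branches; this branch)]
Accessibility: uRu, uRv, vRu, vRv
Branch closes: q and ¬q both at u.
Every branch closes; the branch above is one of them.

No, unsatisfiable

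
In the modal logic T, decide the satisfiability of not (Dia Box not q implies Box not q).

1. not (Dia Box not q implies Box not q), u
2. Dia Box not q, u   [neg-implies-rule on 1]
3. not Box not q, u   [neg-implies-rule on 1]
4. Box not q, v   [Dia-rule on 2: fresh world v, uRv]
5. not q, v   [Box-rule on 4 via vRv]
6. q, w   [neg-Box-rule on 3: fresh world w, uRw]
Accessibility: uRu, uRv, uRw, vRv, wRw

Satisfiable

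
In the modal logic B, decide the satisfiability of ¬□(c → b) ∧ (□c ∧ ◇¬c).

Unsatisfiable (every branch closes)

1. ¬□(c → b) ∧ (□c ∧ ◇¬c), w0
2. ¬□(c → b), w0   [∧-rule on 1]
3. □c ∧ ◇¬c, w0   [∧-rule on 1]
4. □c, w0   [∧-rule on 3]
5. ◇¬c, w0   [∧-rule on 3]
6. c, w0   [□-rule on 4 via w0Rw0]
7. ¬(c → b), w1   [¬□-rule on 2: fresh world w1, w0Rw1]
8. c, w1   [¬→-rule on 7]
9. ¬b, w1   [¬→-rule on 7]
10. ¬c, w2   [◇-rule on 5: fresh world w2, w0Rw2]
11. c, w2   [□-rule on 4 via w0Rw2]
Accessibility: w0Rw0, w0Rw1, w0Rw2, w1Rw0, w1Rw1, w2Rw0, w2Rw2
Branch closes: c and ¬c both at w2.
(One branch shown.) All branches close.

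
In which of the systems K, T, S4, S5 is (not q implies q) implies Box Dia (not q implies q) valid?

S5

S4-tableau for the negation not ((not q implies q) implies Box Dia (not q implies q)):
1. not ((not q implies q) implies Box Dia (not q implies q)), u
2. not q implies q, u   [neg-implies-rule on 1]
3. not Box Dia (not q implies q), u   [neg-implies-rule on 1]
4. q, u   [implies-rule on 2 (branches; this branch)]
5. not Dia (not q implies q), v   [neg-Box-rule on 3: fresh world v, uRv]
6. not (not q implies q), v   [neg-Dia-rule on 5 via vRv]
7. not q, v   [neg-implies-rule on 6]
Accessibility: uRu, uRv, vRv
Complete open branch: countermodel on an S4-frame, so not valid in S4, nor in K, T (the same frame is also a K-frame and a T-frame).
S5-tableau for the negation not ((not q implies q) implies Box Dia (not q implies q)):
1. not ((not q implies q) implies Box Dia (not q implies q)), u
2. not q implies q, u   [neg-implies-rule on 1]
3. not Box Dia (not q implies q), u   [neg-implies-rule on 1]
4. q, u   [implies-rule on 2 (branches; this branch)]
5. not Dia (not q implies q), v   [neg-Box-rule on 3: fresh world v, uRv]
6. not (not q implies q), u   [neg-Dia-rule on 5 via vRu]
7. not q, u   [neg-implies-rule on 6]
Accessibility: uRu, uRv, vRu, vRv
Branch closes: q and not q both at u.
Every branch closes (one shown): valid in S5.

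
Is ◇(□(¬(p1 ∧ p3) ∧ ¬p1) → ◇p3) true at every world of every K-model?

Not valid

Tableau for the negation ¬◇(□(¬(p1 ∧ p3) ∧ ¬p1) → ◇p3):
1. ¬◇(□(¬(p1 ∧ p3) ∧ ¬p1) → ◇p3), 0
The negation has an open branch (countermodel exists).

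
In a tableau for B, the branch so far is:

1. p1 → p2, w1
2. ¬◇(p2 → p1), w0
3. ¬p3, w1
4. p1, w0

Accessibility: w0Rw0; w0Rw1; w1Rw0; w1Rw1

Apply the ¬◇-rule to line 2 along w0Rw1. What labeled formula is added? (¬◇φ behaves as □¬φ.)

¬◇φ behaves as □¬φ: propagate the negated body to each accessible world.

¬(p2 → p1), w1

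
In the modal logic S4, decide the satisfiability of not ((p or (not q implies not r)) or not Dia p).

Satisfiable

1. not ((p or (not q implies not r)) or not Dia p), 0
2. not (p or (not q implies not r)), 0   [neg-or-rule on 1]
3. Dia p, 0   [neg-or-rule on 1]
4. not p, 0   [neg-or-rule on 2]
5. not (not q implies not r), 0   [neg-or-rule on 2]
6. not q, 0   [neg-implies-rule on 5]
7. r, 0   [neg-implies-rule on 5]
8. p, 1   [Dia-rule on 3: fresh world 1, 0R1]
Accessibility: 0R0, 0R1, 1R1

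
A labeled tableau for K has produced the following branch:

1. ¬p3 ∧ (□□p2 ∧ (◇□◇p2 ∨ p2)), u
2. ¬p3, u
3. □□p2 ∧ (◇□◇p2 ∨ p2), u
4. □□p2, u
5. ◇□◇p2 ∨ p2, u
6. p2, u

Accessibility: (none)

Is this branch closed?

Open

No world carries both an atom and its negation.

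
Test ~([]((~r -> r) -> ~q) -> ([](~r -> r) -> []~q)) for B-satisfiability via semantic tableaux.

Unsatisfiable

1. ~([]((~r -> r) -> ~q) -> ([](~r -> r) -> []~q)), w0
2. []((~r -> r) -> ~q), w0
3. ~([](~r -> r) -> []~q), w0
4. [](~r -> r), w0
5. ~[]~q, w0
6. (~r -> r) -> ~q, w0
7. ~r -> r, w0
8. ~q, w0
9. r, w0
10. q, w1
11. (~r -> r) -> ~q, w1
12. ~r -> r, w1
13. ~(~r -> r), w1
14. ~r, w1
15. r, w1
Accessibility: w0Rw0, w0Rw1, w1Rw0, w1Rw1
Branch closes: r and ~r both at w1.
All branches of the tableau close; one closing branch shown above.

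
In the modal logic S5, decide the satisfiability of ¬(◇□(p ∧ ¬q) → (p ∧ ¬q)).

No, unsatisfiable

1. ¬(◇□(p ∧ ¬q) → (p ∧ ¬q)), w0
2. ◇□(p ∧ ¬q), w0
3. ¬(p ∧ ¬q), w0
4. q, w0
5. □(p ∧ ¬q), w1
6. p ∧ ¬q, w0
7. p, w0
8. ¬q, w0
Accessibility: w0Rw0, w0Rw1, w1Rw0, w1Rw1
Branch closes: q and ¬q both at w0.
Every branch closes; the branch above is one of them.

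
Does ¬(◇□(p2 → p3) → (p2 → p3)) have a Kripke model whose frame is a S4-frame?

Satisfiable (open branch found)

1. ¬(◇□(p2 → p3) → (p2 → p3)), 0
2. ◇□(p2 → p3), 0
3. ¬(p2 → p3), 0
4. p2, 0
5. ¬p3, 0
6. □(p2 → p3), 1
7. p2 → p3, 1
8. p3, 1
Accessibility: 0R0, 0R1, 1R1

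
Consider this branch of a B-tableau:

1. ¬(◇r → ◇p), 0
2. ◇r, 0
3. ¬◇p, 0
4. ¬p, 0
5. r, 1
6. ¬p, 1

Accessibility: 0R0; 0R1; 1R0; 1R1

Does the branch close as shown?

No atom appears with both signs at the same world.

Not closed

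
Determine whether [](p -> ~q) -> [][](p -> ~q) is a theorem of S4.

Tableau for the negation ~([](p -> ~q) -> [][](p -> ~q)):
1. ~([](p -> ~q) -> [][](p -> ~q)), 0
2. [](p -> ~q), 0   [~->-rule on 1]
3. ~[][](p -> ~q), 0   [~->-rule on 1]
4. p -> ~q, 0   [[]-rule on 2 via 0R0]
5. ~q, 0   [->-rule on 4 (branches; this branch)]
6. ~[](p -> ~q), 1   [~[]-rule on 3: fresh world 1, 0R1]
7. p -> ~q, 1   [[]-rule on 2 via 0R1]
8. ~q, 1   [->-rule on 7 (branches; this branch)]
9. ~(p -> ~q), 2   [~[]-rule on 6: fresh world 2, 1R2]
10. p, 2   [~->-rule on 9]
11. q, 2   [~->-rule on 9]
12. p -> ~q, 2   [[]-rule on 2 via 0R2]
13. ~q, 2   [->-rule on 12 (branches; this branch)]
Accessibility: 0R0, 0R1, 0R2, 1R1, 1R2, 2R2
Branch closes: q and ~q both at 2.
Every branch of the negation's tableau closes; the branch above is one of them.

Valid in S4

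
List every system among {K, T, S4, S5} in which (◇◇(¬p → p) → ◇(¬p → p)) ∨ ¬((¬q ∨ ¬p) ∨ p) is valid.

S4, S5

S4-tableau for the negation ¬((◇◇(¬p → p) → ◇(¬p → p)) ∨ ¬((¬q ∨ ¬p) ∨ p)):
1. ¬((◇◇(¬p → p) → ◇(¬p → p)) ∨ ¬((¬q ∨ ¬p) ∨ p)), 0
2. ¬(◇◇(¬p → p) → ◇(¬p → p)), 0
3. (¬q ∨ ¬p) ∨ p, 0
4. ◇◇(¬p → p), 0
5. ¬◇(¬p → p), 0
6. ¬(¬p → p), 0
7. ¬p, 0
8. ¬q ∨ ¬p, 0
9. ◇(¬p → p), 1
10. ¬(¬p → p), 1
11. ¬p, 1
12. ¬p → p, 2
13. ¬(¬p → p), 2
14. ¬p, 2
15. p, 2
Accessibility: 0R0, 0R1, 0R2, 1R1, 1R2, 2R2
Branch closes: p and ¬p both at 2.
Every branch closes (one shown): valid in S4, hence also in S5 (every theorem of S4 is a theorem of S5).
T-tableau for the negation ¬((◇◇(¬p → p) → ◇(¬p → p)) ∨ ¬((¬q ∨ ¬p) ∨ p)):
1. ¬((◇◇(¬p → p) → ◇(¬p → p)) ∨ ¬((¬q ∨ ¬p) ∨ p)), 0
2. ¬(◇◇(¬p → p) → ◇(¬p → p)), 0
3. (¬q ∨ ¬p) ∨ p, 0
4. ◇◇(¬p → p), 0
5. ¬◇(¬p → p), 0
6. ¬(¬p → p), 0
7. ¬p, 0
8. ¬q ∨ ¬p, 0
9. ◇(¬p → p), 1
10. ¬(¬p → p), 1
11. ¬p, 1
12. ¬p → p, 2
13. p, 2
Accessibility: 0R0, 0R1, 1R1, 1R2, 2R2
Complete open branch: countermodel on a T-frame, so not valid in T, nor in K (the same frame is also a K-frame).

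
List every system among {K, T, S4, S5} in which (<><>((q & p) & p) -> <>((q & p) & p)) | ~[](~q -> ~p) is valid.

T-tableau for the negation ~((<><>((q & p) & p) -> <>((q & p) & p)) | ~[](~q -> ~p)):
1. ~((<><>((q & p) & p) -> <>((q & p) & p)) | ~[](~q -> ~p)), w0
2. ~(<><>((q & p) & p) -> <>((q & p) & p)), w0   [~|-rule on 1]
3. [](~q -> ~p), w0   [~|-rule on 1]
4. <><>((q & p) & p), w0   [~->-rule on 2]
5. ~<>((q & p) & p), w0   [~->-rule on 2]
6. ~q -> ~p, w0   [[]-rule on 3 via w0Rw0]
7. ~((q & p) & p), w0   [~<>-rule on 5 via w0Rw0]
8. ~p, w0   [->-rule on 6 (branches; this branch)]
9. <>((q & p) & p), w1   [<>-rule on 4: fresh world w1, w0Rw1]
10. ~q -> ~p, w1   [[]-rule on 3 via w0Rw1]
11. ~((q & p) & p), w1   [~<>-rule on 5 via w0Rw1]
12. ~p, w1   [->-rule on 10 (branches; this branch)]
13. (q & p) & p, w2   [<>-rule on 9: fresh world w2, w1Rw2]
14. q & p, w2   [&-rule on 13]
15. p, w2   [&-rule on 13]
16. q, w2   [&-rule on 14]
Accessibility: w0Rw0, w0Rw1, w1Rw1, w1Rw2, w2Rw2
Complete open branch: countermodel on a T-frame, so not valid in T, nor in K (the same frame is also a K-frame).
S4-tableau for the negation ~((<><>((q & p) & p) -> <>((q & p) & p)) | ~[](~q -> ~p)):
1. ~((<><>((q & p) & p) -> <>((q & p) & p)) | ~[](~q -> ~p)), w0
2. ~(<><>((q & p) & p) -> <>((q & p) & p)), w0   [~|-rule on 1]
3. [](~q -> ~p), w0   [~|-rule on 1]
4. <><>((q & p) & p), w0   [~->-rule on 2]
5. ~<>((q & p) & p), w0   [~->-rule on 2]
6. ~q -> ~p, w0   [[]-rule on 3 via w0Rw0]
7. ~((q & p) & p), w0   [~<>-rule on 5 via w0Rw0]
8. ~p, w0   [->-rule on 6 (branches; this branch)]
9. ~(q & p), w0   [~&-rule on 7 (branches; this branch)]
10. <>((q & p) & p), w1   [<>-rule on 4: fresh world w1, w0Rw1]
11. ~q -> ~p, w1   [[]-rule on 3 via w0Rw1]
12. ~((q & p) & p), w1   [~<>-rule on 5 via w0Rw1]
13. ~p, w1   [->-rule on 11 (branches; this branch)]
14. ~(q & p), w1   [~&-rule on 12 (branches; this branch)]
15. (q & p) & p, w2   [<>-rule on 10: fresh world w2, w1Rw2]
16. q & p, w2   [&-rule on 15]
17. p, w2   [&-rule on 15]
18. q, w2   [&-rule on 16]
19. ~q -> ~p, w2   [[]-rule on 3 via w0Rw2]
20. ~((q & p) & p), w2   [~<>-rule on 5 via w0Rw2]
21. ~(q & p), w2   [~&-rule on 20 (branches; this branch)]
22. ~p, w2   [~&-rule on 21 (branches; this branch)]
Accessibility: w0Rw0, w0Rw1, w0Rw2, w1Rw1, w1Rw2, w2Rw2
Branch closes: p and ~p both at w2.
Every branch closes (one shown): valid in S4, hence also in S5 (every theorem of S4 is a theorem of S5).

S4, S5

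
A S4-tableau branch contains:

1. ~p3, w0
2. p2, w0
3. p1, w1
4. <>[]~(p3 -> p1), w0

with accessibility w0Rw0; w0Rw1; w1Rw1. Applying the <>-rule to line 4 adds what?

a fresh world w2 with w0Rw2, and []~(p3 -> p1) at w2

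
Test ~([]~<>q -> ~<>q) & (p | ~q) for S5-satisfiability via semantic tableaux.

Unsatisfiable

1. ~([]~<>q -> ~<>q) & (p | ~q), 0
2. ~([]~<>q -> ~<>q), 0
3. p | ~q, 0
4. []~<>q, 0
5. <>q, 0
6. ~<>q, 0
7. ~q, 0
8. q, 1
9. ~<>q, 1
10. ~q, 1
Accessibility: 0R0, 0R1, 1R0, 1R1
Branch closes: q and ~q both at 1.
Every branch closes; the branch above is one of them.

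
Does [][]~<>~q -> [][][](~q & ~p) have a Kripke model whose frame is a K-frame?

1. [][]~<>~q -> [][][](~q & ~p), 0
2. [][][](~q & ~p), 0

Satisfiable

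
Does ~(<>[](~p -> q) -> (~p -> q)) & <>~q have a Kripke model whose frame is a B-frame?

Unsatisfiable

1. ~(<>[](~p -> q) -> (~p -> q)) & <>~q, u
2. ~(<>[](~p -> q) -> (~p -> q)), u   [&-rule on 1]
3. <>~q, u   [&-rule on 1]
4. <>[](~p -> q), u   [~->-rule on 2]
5. ~(~p -> q), u   [~->-rule on 2]
6. ~p, u   [~->-rule on 5]
7. ~q, u   [~->-rule on 5]
8. ~q, v   [<>-rule on 3: fresh world v, uRv]
9. [](~p -> q), w   [<>-rule on 4: fresh world w, uRw]
10. ~p -> q, u   [[]-rule on 9 via wRu]
11. ~p -> q, w   [[]-rule on 9 via wRw]
12. q, u   [->-rule on 10 (branches; this branch)]
Accessibility: uRu, uRv, uRw, vRu, vRv, wRu, wRw
Branch closes: q and ~q both at u.
(One branch shown.) All branches close.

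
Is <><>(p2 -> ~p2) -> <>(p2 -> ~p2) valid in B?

Tableau for the negation ~(<><>(p2 -> ~p2) -> <>(p2 -> ~p2)):
1. ~(<><>(p2 -> ~p2) -> <>(p2 -> ~p2)), 0
2. <><>(p2 -> ~p2), 0
3. ~<>(p2 -> ~p2), 0
4. ~(p2 -> ~p2), 0
5. p2, 0
6. <>(p2 -> ~p2), 1
7. ~(p2 -> ~p2), 1
8. p2, 1
9. p2 -> ~p2, 2
10. ~p2, 2
Accessibility: 0R0, 0R1, 1R0, 1R1, 1R2, 2R1, 2R2
The negation has an open branch (countermodel exists).

No, not valid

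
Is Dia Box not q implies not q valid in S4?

Tableau for the negation not (Dia Box not q implies not q):
1. not (Dia Box not q implies not q), u
2. Dia Box not q, u
3. q, u
4. Box not q, v
5. not q, v
Accessibility: uRu, uRv, vRv
The negation has an open branch (countermodel exists).

No, not valid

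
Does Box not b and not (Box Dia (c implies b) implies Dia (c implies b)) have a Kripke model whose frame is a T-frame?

Unsatisfiable (every branch closes)

1. Box not b and not (Box Dia (c implies b) implies Dia (c implies b)), u
2. Box not b, u
3. not (Box Dia (c implies b) implies Dia (c implies b)), u
4. Box Dia (c implies b), u
5. not Dia (c implies b), u
6. not b, u
7. Dia (c implies b), u
8. not (c implies b), u
9. c, u
10. c implies b, v
11. not b, v
12. Dia (c implies b), v
13. not (c implies b), v
14. c, v
15. b, v
Accessibility: uRu, uRv, vRv
Branch closes: b and not b both at v.
Every branch closes; the branch above is one of them.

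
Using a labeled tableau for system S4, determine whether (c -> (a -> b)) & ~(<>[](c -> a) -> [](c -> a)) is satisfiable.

1. (c -> (a -> b)) & ~(<>[](c -> a) -> [](c -> a)), u
2. c -> (a -> b), u
3. ~(<>[](c -> a) -> [](c -> a)), u
4. <>[](c -> a), u
5. ~[](c -> a), u
6. a -> b, u
7. b, u
8. [](c -> a), v
9. c -> a, v
10. a, v
11. ~(c -> a), w
12. c, w
13. ~a, w
Accessibility: uRu, uRv, uRw, vRv, wRw

Satisfiable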